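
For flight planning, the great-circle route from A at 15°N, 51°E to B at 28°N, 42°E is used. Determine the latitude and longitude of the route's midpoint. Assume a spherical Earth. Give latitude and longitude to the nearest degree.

Write both endpoints as unit vectors p₁, p₂ with components (cos φ cos λ, cos φ sin λ, sin φ).
The central angle between the endpoints is δ = arccos(p₁·p₂) ≈ 0.270 rad (15.4°).
Interpolate at f = 1/2 with slerp weights a = sin((1−f)δ)/sin δ ≈ 0.505, b = sin(fδ)/sin δ ≈ 0.505.
p = a·p₁ + b·p₂ ≈ (0.638, 0.677, 0.367); φ = arcsin(p_z) ≈ 21.56°, λ = atan2(p_y, p_x) ≈ 46.70°.

≈ 22°N, 47°E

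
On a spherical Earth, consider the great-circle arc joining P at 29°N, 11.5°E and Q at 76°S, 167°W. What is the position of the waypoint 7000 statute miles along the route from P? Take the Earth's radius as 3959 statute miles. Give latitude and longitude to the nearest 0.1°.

≈ 72.3°S, 9.9°E

Convert each endpoint to a unit vector on the sphere (x = cos φ cos λ, y = cos φ sin λ, z = sin φ).
The central angle between the endpoints is δ = arccos(p₁·p₂) ≈ 2.321 rad (133.0°). The total great-circle distance is δ·R ≈ 2.321 × 3959 ≈ 9190 mi, so the target fraction is f = 7000/9190 ≈ 0.762.
Interpolate at f ≈ 0.762 with slerp weights a = sin((1−f)δ)/sin δ ≈ 0.718, b = sin(fδ)/sin δ ≈ 1.341.
p = a·p₁ + b·p₂ ≈ (0.300, 0.052, -0.953); φ = arcsin(p_z) ≈ -72.30°, λ = atan2(p_y, p_x) ≈ 9.90°.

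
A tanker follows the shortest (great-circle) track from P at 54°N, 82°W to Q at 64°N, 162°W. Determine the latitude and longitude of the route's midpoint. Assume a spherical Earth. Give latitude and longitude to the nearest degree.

Convert each endpoint to a unit vector on the sphere (x = cos φ cos λ, y = cos φ sin λ, z = sin φ).
The central angle between the endpoints is δ = arccos(p₁·p₂) ≈ 0.689 rad (39.5°).
Interpolate at f = 1/2 with slerp weights a = sin((1−f)δ)/sin δ ≈ 0.531, b = sin(fδ)/sin δ ≈ 0.531.
p = a·p₁ + b·p₂ ≈ (-0.178, -0.381, 0.907); φ = arcsin(p_z) ≈ 65.12°, λ = atan2(p_y, p_x) ≈ -115.03°.

≈ 65°N, 115°W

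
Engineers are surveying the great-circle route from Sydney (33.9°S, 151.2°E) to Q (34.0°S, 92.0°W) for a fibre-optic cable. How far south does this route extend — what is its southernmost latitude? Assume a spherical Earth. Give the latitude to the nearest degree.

The great circle lies in the plane with unit normal n̂ = (p₁ × p₂)/|p₁ × p₂|.
Here n̂_z ≈ +0.614; the vertex latitude is φ_max = arccos|n̂_z| ≈ 52.1°.
Check via Clairaut: cos φ_max = |cos φ₁| · sin C = cos(33.9°)·sin(132.3°) ≈ 0.614, again giving ≈ 52.1°.

≈ 52°S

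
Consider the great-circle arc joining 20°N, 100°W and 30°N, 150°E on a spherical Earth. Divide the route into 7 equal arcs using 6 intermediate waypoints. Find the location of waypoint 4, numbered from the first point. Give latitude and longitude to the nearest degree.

From cos δ = sin φ₁ sin φ₂ + cos φ₁ cos φ₂ cos Δλ, the central angle is δ ≈ 1.678 rad (96.2°).
Interpolate at f = 4/7 with slerp weights a = sin((1−f)δ)/sin δ ≈ 0.663, b = sin(fδ)/sin δ ≈ 0.823.
p = a·p₁ + b·p₂ ≈ (-0.726, -0.257, 0.638); φ = arcsin(p_z) ≈ 39.67°, λ = atan2(p_y, p_x) ≈ -160.52°.

≈ 40°N, 161°W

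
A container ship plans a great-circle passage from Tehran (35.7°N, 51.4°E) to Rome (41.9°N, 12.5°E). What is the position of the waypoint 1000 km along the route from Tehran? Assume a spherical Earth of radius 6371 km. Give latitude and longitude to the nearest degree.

From cos δ = sin φ₁ sin φ₂ + cos φ₁ cos φ₂ cos Δλ, the central angle is δ ≈ 0.535 rad (30.7°). The total great-circle distance is δ·R ≈ 0.535 × 6371 ≈ 3410 km, so the target fraction is f = 1000/3410 ≈ 0.293.
Interpolate at f ≈ 0.293 with slerp weights a = sin((1−f)δ)/sin δ ≈ 0.724, b = sin(fδ)/sin δ ≈ 0.306.
p = a·p₁ + b·p₂ ≈ (0.590, 0.509, 0.627); φ = arcsin(p_z) ≈ 38.84°, λ = atan2(p_y, p_x) ≈ 40.80°.

≈ (39°N, 41°E)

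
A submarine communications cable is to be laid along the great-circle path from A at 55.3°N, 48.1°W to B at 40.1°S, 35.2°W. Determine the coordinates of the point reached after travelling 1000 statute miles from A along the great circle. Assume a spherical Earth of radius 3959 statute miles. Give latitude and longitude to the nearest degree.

≈ 41°N, 45°W

Convert each endpoint to a unit vector on the sphere (x = cos φ cos λ, y = cos φ sin λ, z = sin φ).
The central angle between the endpoints is δ = arccos(p₁·p₂) ≈ 1.676 rad (96.0°). The total great-circle distance is δ·R ≈ 1.676 × 3959 ≈ 6636 mi, so the target fraction is f = 1000/6636 ≈ 0.151.
Interpolate at f ≈ 0.151 with slerp weights a = sin((1−f)δ)/sin δ ≈ 0.995, b = sin(fδ)/sin δ ≈ 0.251.
p = a·p₁ + b·p₂ ≈ (0.535, -0.532, 0.656); φ = arcsin(p_z) ≈ 40.99°, λ = atan2(p_y, p_x) ≈ -44.84°.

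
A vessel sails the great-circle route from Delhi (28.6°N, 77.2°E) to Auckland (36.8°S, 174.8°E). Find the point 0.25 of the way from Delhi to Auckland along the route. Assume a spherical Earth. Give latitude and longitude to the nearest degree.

Convert each endpoint to a unit vector on the sphere (x = cos φ cos λ, y = cos φ sin λ, z = sin φ).
The central angle between the endpoints is δ = arccos(p₁·p₂) ≈ 1.960 rad (112.3°).
Interpolate at f = 0.25 with slerp weights a = sin((1−f)δ)/sin δ ≈ 1.076, b = sin(fδ)/sin δ ≈ 0.509.
p = a·p₁ + b·p₂ ≈ (-0.197, 0.958, 0.210); φ = arcsin(p_z) ≈ 12.13°, λ = atan2(p_y, p_x) ≈ 101.60°.

≈ 12°N, 102°E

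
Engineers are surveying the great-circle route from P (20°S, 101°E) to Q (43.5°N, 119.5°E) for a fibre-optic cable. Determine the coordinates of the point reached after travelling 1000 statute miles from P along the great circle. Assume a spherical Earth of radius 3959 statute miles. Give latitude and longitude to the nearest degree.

Write both endpoints as unit vectors p₁, p₂ with components (cos φ cos λ, cos φ sin λ, sin φ).
The central angle between the endpoints is δ = arccos(p₁·p₂) ≈ 1.147 rad (65.7°). The total great-circle distance is δ·R ≈ 1.147 × 3959 ≈ 4542 mi, so the target fraction is f = 1000/4542 ≈ 0.220.
Interpolate at f ≈ 0.220 with slerp weights a = sin((1−f)δ)/sin δ ≈ 0.856, b = sin(fδ)/sin δ ≈ 0.274.
p = a·p₁ + b·p₂ ≈ (-0.251, 0.962, -0.104); φ = arcsin(p_z) ≈ -5.97°, λ = atan2(p_y, p_x) ≈ 104.64°.

≈ (6°S, 105°E)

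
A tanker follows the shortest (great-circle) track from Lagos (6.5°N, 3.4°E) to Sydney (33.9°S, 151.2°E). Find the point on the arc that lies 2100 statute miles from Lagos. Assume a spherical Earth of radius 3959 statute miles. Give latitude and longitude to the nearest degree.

The haversine formula gives a central angle δ ≈ 2.436 rad (139.6°) between the endpoints. The total great-circle distance is δ·R ≈ 2.436 × 3959 ≈ 9643 mi, so the target fraction is f = 2100/9643 ≈ 0.218.
Interpolate at f ≈ 0.218 with slerp weights a = sin((1−f)δ)/sin δ ≈ 1.456, b = sin(fδ)/sin δ ≈ 0.780.
p = a·p₁ + b·p₂ ≈ (0.877, 0.398, -0.270); φ = arcsin(p_z) ≈ -15.67°, λ = atan2(p_y, p_x) ≈ 24.39°.

≈ 16°S, 24°E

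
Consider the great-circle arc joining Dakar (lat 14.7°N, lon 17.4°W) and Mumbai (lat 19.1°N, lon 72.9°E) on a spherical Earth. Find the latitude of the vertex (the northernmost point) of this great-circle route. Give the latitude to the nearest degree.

The great circle lies in the plane with unit normal n̂ = (p₁ × p₂)/|p₁ × p₂|.
Here n̂_z ≈ +0.917; the vertex latitude is φ_max = arccos|n̂_z| ≈ 23.5°.
Check via Clairaut: cos φ_max = |cos φ₁| · sin C = cos(14.7°)·sin(71.4°) ≈ 0.917, again giving ≈ 23.5°.

≈ 24°N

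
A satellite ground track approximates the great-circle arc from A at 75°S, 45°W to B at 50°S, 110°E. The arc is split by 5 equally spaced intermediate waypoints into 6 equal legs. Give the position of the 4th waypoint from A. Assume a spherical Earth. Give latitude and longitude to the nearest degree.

≈ 68°S, 104°E

Convert each endpoint to a unit vector on the sphere (x = cos φ cos λ, y = cos φ sin λ, z = sin φ).
The central angle between the endpoints is δ = arccos(p₁·p₂) ≈ 0.941 rad (53.9°).
Interpolate at f = 4/6 with slerp weights a = sin((1−f)δ)/sin δ ≈ 0.382, b = sin(fδ)/sin δ ≈ 0.726.
p = a·p₁ + b·p₂ ≈ (-0.090, 0.369, -0.925); φ = arcsin(p_z) ≈ -67.69°, λ = atan2(p_y, p_x) ≈ 103.68°.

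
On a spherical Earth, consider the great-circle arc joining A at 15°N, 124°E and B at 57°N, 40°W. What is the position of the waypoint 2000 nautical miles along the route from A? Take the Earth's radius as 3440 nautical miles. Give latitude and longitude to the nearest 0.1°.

≈ 47.7°N, 116.6°E

Write both endpoints as unit vectors p₁, p₂ with components (cos φ cos λ, cos φ sin λ, sin φ).
The central angle between the endpoints is δ = arccos(p₁·p₂) ≈ 1.864 rad (106.8°). The total great-circle distance is δ·R ≈ 1.864 × 3440 ≈ 6411 nmi, so the target fraction is f = 2000/6411 ≈ 0.312.
Interpolate at f ≈ 0.312 with slerp weights a = sin((1−f)δ)/sin δ ≈ 1.001, b = sin(fδ)/sin δ ≈ 0.574.
p = a·p₁ + b·p₂ ≈ (-0.302, 0.601, 0.740); φ = arcsin(p_z) ≈ 47.75°, λ = atan2(p_y, p_x) ≈ 116.64°.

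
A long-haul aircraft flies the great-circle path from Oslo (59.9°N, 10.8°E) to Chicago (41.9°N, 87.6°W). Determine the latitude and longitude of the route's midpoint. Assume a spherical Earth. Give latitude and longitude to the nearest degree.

Write both endpoints as unit vectors p₁, p₂ with components (cos φ cos λ, cos φ sin λ, sin φ).
The central angle between the endpoints is δ = arccos(p₁·p₂) ≈ 1.020 rad (58.4°).
Interpolate at f = 1/2 with slerp weights a = sin((1−f)δ)/sin δ ≈ 0.573, b = sin(fδ)/sin δ ≈ 0.573.
p = a·p₁ + b·p₂ ≈ (0.300, -0.372, 0.878); φ = arcsin(p_z) ≈ 61.44°, λ = atan2(p_y, p_x) ≈ -51.12°.

≈ 61°N, 51°W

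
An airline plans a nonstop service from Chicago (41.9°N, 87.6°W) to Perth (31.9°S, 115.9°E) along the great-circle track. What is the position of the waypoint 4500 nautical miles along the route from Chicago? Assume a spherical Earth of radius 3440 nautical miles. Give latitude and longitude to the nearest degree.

≈ 25°N, 180°E

Convert each endpoint to a unit vector on the sphere (x = cos φ cos λ, y = cos φ sin λ, z = sin φ).
The central angle between the endpoints is δ = arccos(p₁·p₂) ≈ 2.772 rad (158.8°). The total great-circle distance is δ·R ≈ 2.772 × 3440 ≈ 9535 nmi, so the target fraction is f = 4500/9535 ≈ 0.472.
Interpolate at f ≈ 0.472 with slerp weights a = sin((1−f)δ)/sin δ ≈ 2.751, b = sin(fδ)/sin δ ≈ 2.672.
p = a·p₁ + b·p₂ ≈ (-0.905, -0.005, 0.425); φ = arcsin(p_z) ≈ 25.16°, λ = atan2(p_y, p_x) ≈ -179.67°.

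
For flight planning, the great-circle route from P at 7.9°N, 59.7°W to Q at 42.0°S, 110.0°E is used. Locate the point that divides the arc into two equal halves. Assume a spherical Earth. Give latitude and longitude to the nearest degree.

Convert each endpoint to a unit vector on the sphere (x = cos φ cos λ, y = cos φ sin λ, z = sin φ).
The central angle between the endpoints is δ = arccos(p₁·p₂) ≈ 2.526 rad (144.7°).
Interpolate at f = 1/2 with slerp weights a = sin((1−f)δ)/sin δ ≈ 1.649, b = sin(fδ)/sin δ ≈ 1.649.
p = a·p₁ + b·p₂ ≈ (0.405, -0.259, -0.877); φ = arcsin(p_z) ≈ -61.27°, λ = atan2(p_y, p_x) ≈ -32.57°.

≈ 61°S, 33°W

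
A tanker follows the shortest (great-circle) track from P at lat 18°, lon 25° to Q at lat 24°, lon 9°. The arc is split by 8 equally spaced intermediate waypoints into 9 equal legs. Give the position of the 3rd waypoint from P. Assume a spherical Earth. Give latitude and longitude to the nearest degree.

Convert each endpoint to a unit vector on the sphere (x = cos φ cos λ, y = cos φ sin λ, z = sin φ).
The central angle between the endpoints is δ = arccos(p₁·p₂) ≈ 0.281 rad (16.1°).
Interpolate at f = 3/9 with slerp weights a = sin((1−f)δ)/sin δ ≈ 0.672, b = sin(fδ)/sin δ ≈ 0.337.
p = a·p₁ + b·p₂ ≈ (0.883, 0.318, 0.345); φ = arcsin(p_z) ≈ 20.16°, λ = atan2(p_y, p_x) ≈ 19.81°.

≈ lat 20°, lon 20°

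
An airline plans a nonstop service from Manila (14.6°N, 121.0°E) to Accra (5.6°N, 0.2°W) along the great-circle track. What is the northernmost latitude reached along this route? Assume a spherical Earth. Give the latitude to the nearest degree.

The great circle lies in the plane with unit normal n̂ = (p₁ × p₂)/|p₁ × p₂|.
Here n̂_z ≈ -0.936; the vertex latitude is φ_max = arccos|n̂_z| ≈ 20.7°.

≈ 21°N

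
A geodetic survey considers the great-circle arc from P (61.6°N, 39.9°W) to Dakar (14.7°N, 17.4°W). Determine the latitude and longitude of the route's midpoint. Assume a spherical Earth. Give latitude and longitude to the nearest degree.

≈ (39°N, 25°W)

The haversine formula gives a central angle δ ≈ 0.866 rad (49.6°) between the endpoints.
Interpolate at f = 1/2 with slerp weights a = sin((1−f)δ)/sin δ ≈ 0.551, b = sin(fδ)/sin δ ≈ 0.551.
p = a·p₁ + b·p₂ ≈ (0.709, -0.327, 0.624); φ = arcsin(p_z) ≈ 38.63°, λ = atan2(p_y, p_x) ≈ -24.77°.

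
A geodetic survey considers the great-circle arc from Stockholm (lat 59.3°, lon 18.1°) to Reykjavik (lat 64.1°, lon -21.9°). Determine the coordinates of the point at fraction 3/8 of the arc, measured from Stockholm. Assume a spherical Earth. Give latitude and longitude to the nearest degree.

≈ lat 62°, lon 5°

Convert each endpoint to a unit vector on the sphere (x = cos φ cos λ, y = cos φ sin λ, z = sin φ).
The central angle between the endpoints is δ = arccos(p₁·p₂) ≈ 0.335 rad (19.2°).
Interpolate at f = 3/8 with slerp weights a = sin((1−f)δ)/sin δ ≈ 0.632, b = sin(fδ)/sin δ ≈ 0.381.
p = a·p₁ + b·p₂ ≈ (0.461, 0.038, 0.886); φ = arcsin(p_z) ≈ 62.43°, λ = atan2(p_y, p_x) ≈ 4.73°.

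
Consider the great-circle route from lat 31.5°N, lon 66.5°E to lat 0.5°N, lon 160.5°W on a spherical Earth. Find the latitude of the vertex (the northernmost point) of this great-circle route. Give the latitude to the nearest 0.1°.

≈ 40.2°N

The great circle lies in the plane with unit normal n̂ = (p₁ × p₂)/|p₁ × p₂|.
Here n̂_z ≈ +0.763; the vertex latitude is φ_max = arccos|n̂_z| ≈ 40.2°.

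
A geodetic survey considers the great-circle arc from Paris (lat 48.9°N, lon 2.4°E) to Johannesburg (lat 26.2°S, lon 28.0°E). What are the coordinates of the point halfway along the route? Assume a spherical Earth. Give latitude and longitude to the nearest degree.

≈ lat 12°N, lon 17°E

Write both endpoints as unit vectors p₁, p₂ with components (cos φ cos λ, cos φ sin λ, sin φ).
The central angle between the endpoints is δ = arccos(p₁·p₂) ≈ 1.370 rad (78.5°).
Interpolate at f = 1/2 with slerp weights a = sin((1−f)δ)/sin δ ≈ 0.646, b = sin(fδ)/sin δ ≈ 0.646.
p = a·p₁ + b·p₂ ≈ (0.936, 0.290, 0.201); φ = arcsin(p_z) ≈ 11.62°, λ = atan2(p_y, p_x) ≈ 17.21°.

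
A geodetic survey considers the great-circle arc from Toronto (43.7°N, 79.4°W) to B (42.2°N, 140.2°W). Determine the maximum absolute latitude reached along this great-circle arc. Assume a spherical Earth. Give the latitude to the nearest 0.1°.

≈ 47.2°N

The great circle lies in the plane with unit normal n̂ = (p₁ × p₂)/|p₁ × p₂|.
Here n̂_z ≈ -0.679; the vertex latitude is φ_max = arccos|n̂_z| ≈ 47.2°.
Check via Clairaut: cos φ_max = |cos φ₁| · sin C = cos(43.7°)·sin(70.0°) ≈ 0.679, again giving ≈ 47.2°.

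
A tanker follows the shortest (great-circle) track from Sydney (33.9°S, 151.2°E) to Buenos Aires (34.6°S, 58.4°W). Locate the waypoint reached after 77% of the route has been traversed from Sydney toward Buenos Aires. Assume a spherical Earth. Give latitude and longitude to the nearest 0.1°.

Convert each endpoint to a unit vector on the sphere (x = cos φ cos λ, y = cos φ sin λ, z = sin φ).
The central angle between the endpoints is δ = arccos(p₁·p₂) ≈ 1.852 rad (106.1°).
Interpolate at f = 0.77 with slerp weights a = sin((1−f)δ)/sin δ ≈ 0.430, b = sin(fδ)/sin δ ≈ 1.030.
p = a·p₁ + b·p₂ ≈ (0.131, -0.550, -0.825); φ = arcsin(p_z) ≈ -55.56°, λ = atan2(p_y, p_x) ≈ -76.56°.

≈ 55.6°S, 76.6°W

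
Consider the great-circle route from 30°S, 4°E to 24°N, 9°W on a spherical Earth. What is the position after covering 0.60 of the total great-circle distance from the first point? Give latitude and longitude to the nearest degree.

Convert each endpoint to a unit vector on the sphere (x = cos φ cos λ, y = cos φ sin λ, z = sin φ).
The central angle between the endpoints is δ = arccos(p₁·p₂) ≈ 0.967 rad (55.4°).
Interpolate at f = 0.60 with slerp weights a = sin((1−f)δ)/sin δ ≈ 0.458, b = sin(fδ)/sin δ ≈ 0.666.
p = a·p₁ + b·p₂ ≈ (0.997, -0.067, 0.042); φ = arcsin(p_z) ≈ 2.39°, λ = atan2(p_y, p_x) ≈ -3.87°.

≈ 2°N, 4°W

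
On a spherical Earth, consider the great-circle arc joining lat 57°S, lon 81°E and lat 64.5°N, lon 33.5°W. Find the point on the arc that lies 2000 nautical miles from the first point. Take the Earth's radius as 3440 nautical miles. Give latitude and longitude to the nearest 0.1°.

From cos δ = sin φ₁ sin φ₂ + cos φ₁ cos φ₂ cos Δλ, the central angle is δ ≈ 2.595 rad (148.7°). The total great-circle distance is δ·R ≈ 2.595 × 3440 ≈ 8926 nmi, so the target fraction is f = 2000/8926 ≈ 0.224.
Interpolate at f ≈ 0.224 with slerp weights a = sin((1−f)δ)/sin δ ≈ 1.738, b = sin(fδ)/sin δ ≈ 1.056.
p = a·p₁ + b·p₂ ≈ (0.527, 0.684, -0.504); φ = arcsin(p_z) ≈ -30.28°, λ = atan2(p_y, p_x) ≈ 52.37°.

≈ lat 30.3°S, lon 52.4°E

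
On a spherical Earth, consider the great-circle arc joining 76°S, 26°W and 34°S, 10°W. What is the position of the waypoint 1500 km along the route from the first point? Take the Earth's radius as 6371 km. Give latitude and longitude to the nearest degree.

≈ 63°S, 16°W

Write both endpoints as unit vectors p₁, p₂ with components (cos φ cos λ, cos φ sin λ, sin φ).
The central angle between the endpoints is δ = arccos(p₁·p₂) ≈ 0.745 rad (42.7°). The total great-circle distance is δ·R ≈ 0.745 × 6371 ≈ 4744 km, so the target fraction is f = 1500/4744 ≈ 0.316.
Interpolate at f ≈ 0.316 with slerp weights a = sin((1−f)δ)/sin δ ≈ 0.719, b = sin(fδ)/sin δ ≈ 0.344.
p = a·p₁ + b·p₂ ≈ (0.437, -0.126, -0.890); φ = arcsin(p_z) ≈ -62.92°, λ = atan2(p_y, p_x) ≈ -16.05°.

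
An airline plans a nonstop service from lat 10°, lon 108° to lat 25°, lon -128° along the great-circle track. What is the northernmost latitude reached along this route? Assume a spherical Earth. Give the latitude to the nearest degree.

The great circle lies in the plane with unit normal n̂ = (p₁ × p₂)/|p₁ × p₂|.
Here n̂_z ≈ +0.818; the vertex latitude is φ_max = arccos|n̂_z| ≈ 35.1°.
Check via Clairaut: cos φ_max = |cos φ₁| · sin C = cos(10.0°)·sin(56.1°) ≈ 0.818, again giving ≈ 35.1°.

≈ 35°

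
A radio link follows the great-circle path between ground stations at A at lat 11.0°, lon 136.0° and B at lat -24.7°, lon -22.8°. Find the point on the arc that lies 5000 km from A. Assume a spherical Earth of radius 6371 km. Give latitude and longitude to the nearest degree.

≈ lat -16°, lon 100°

Convert each endpoint to a unit vector on the sphere (x = cos φ cos λ, y = cos φ sin λ, z = sin φ).
The central angle between the endpoints is δ = arccos(p₁·p₂) ≈ 2.717 rad (155.7°). The total great-circle distance is δ·R ≈ 2.717 × 6371 ≈ 17310 km, so the target fraction is f = 5000/17310 ≈ 0.289.
Interpolate at f ≈ 0.289 with slerp weights a = sin((1−f)δ)/sin δ ≈ 2.271, b = sin(fδ)/sin δ ≈ 1.715.
p = a·p₁ + b·p₂ ≈ (-0.167, 0.944, -0.284); φ = arcsin(p_z) ≈ -16.47°, λ = atan2(p_y, p_x) ≈ 100.01°.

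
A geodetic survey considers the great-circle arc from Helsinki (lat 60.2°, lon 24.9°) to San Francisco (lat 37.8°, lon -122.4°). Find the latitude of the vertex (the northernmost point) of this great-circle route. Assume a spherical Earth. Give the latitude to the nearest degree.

The great circle lies in the plane with unit normal n̂ = (p₁ × p₂)/|p₁ × p₂|.
Here n̂_z ≈ -0.217; the vertex latitude is φ_max = arccos|n̂_z| ≈ 77.5°.
Check via Clairaut: cos φ_max = |cos φ₁| · sin C = cos(60.2°)·sin(25.8°) ≈ 0.217, again giving ≈ 77.5°.

≈ 77°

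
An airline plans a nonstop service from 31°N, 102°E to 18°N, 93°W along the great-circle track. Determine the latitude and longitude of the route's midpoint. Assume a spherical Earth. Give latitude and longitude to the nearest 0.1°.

Write both endpoints as unit vectors p₁, p₂ with components (cos φ cos λ, cos φ sin λ, sin φ).
The central angle between the endpoints is δ = arccos(p₁·p₂) ≈ 2.250 rad (128.9°).
Interpolate at f = 1/2 with slerp weights a = sin((1−f)δ)/sin δ ≈ 1.160, b = sin(fδ)/sin δ ≈ 1.160.
p = a·p₁ + b·p₂ ≈ (-0.264, -0.129, 0.956); φ = arcsin(p_z) ≈ 72.89°, λ = atan2(p_y, p_x) ≈ -153.98°.

≈ 72.9°N, 154.0°W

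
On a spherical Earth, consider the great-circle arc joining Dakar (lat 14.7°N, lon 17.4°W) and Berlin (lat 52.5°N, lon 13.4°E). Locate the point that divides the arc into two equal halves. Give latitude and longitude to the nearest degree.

Convert each endpoint to a unit vector on the sphere (x = cos φ cos λ, y = cos φ sin λ, z = sin φ).
The central angle between the endpoints is δ = arccos(p₁·p₂) ≈ 0.785 rad (45.0°).
Interpolate at f = 1/2 with slerp weights a = sin((1−f)δ)/sin δ ≈ 0.541, b = sin(fδ)/sin δ ≈ 0.541.
p = a·p₁ + b·p₂ ≈ (0.820, -0.080, 0.567); φ = arcsin(p_z) ≈ 34.52°, λ = atan2(p_y, p_x) ≈ -5.59°.

≈ lat 35°N, lon 6°W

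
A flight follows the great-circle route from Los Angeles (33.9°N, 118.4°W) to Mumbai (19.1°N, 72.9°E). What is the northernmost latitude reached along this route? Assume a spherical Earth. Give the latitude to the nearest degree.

≈ 79°N

The great circle lies in the plane with unit normal n̂ = (p₁ × p₂)/|p₁ × p₂|.
Here n̂_z ≈ -0.190; the vertex latitude is φ_max = arccos|n̂_z| ≈ 79.1°.
Check via Clairaut: cos φ_max = |cos φ₁| · sin C = cos(33.9°)·sin(13.2°) ≈ 0.190, again giving ≈ 79.1°.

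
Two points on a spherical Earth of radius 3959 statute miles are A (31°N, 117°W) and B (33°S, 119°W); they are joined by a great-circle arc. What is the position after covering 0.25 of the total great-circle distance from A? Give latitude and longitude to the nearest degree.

≈ (15°N, 118°W)

Convert each endpoint to a unit vector on the sphere (x = cos φ cos λ, y = cos φ sin λ, z = sin φ).
The central angle between the endpoints is δ = arccos(p₁·p₂) ≈ 1.117 rad (64.0°).
Interpolate at f = 0.25 with slerp weights a = sin((1−f)δ)/sin δ ≈ 0.827, b = sin(fδ)/sin δ ≈ 0.307.
p = a·p₁ + b·p₂ ≈ (-0.447, -0.857, 0.259); φ = arcsin(p_z) ≈ 15.00°, λ = atan2(p_y, p_x) ≈ -117.53°.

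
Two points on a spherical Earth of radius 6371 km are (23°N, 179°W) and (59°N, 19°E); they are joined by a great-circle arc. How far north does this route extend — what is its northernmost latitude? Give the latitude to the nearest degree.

The great circle lies in the plane with unit normal n̂ = (p₁ × p₂)/|p₁ × p₂|.
Here n̂_z ≈ -0.147; the vertex latitude is φ_max = arccos|n̂_z| ≈ 81.5°.
Check via Clairaut: cos φ_max = |cos φ₁| · sin C = cos(23.0°)·sin(9.2°) ≈ 0.147, again giving ≈ 81.5°.

≈ 82°N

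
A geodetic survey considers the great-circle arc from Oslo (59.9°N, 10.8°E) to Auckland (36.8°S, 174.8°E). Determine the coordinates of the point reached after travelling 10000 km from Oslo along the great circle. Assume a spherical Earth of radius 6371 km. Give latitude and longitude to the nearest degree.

≈ 25°N, 156°E

Write both endpoints as unit vectors p₁, p₂ with components (cos φ cos λ, cos φ sin λ, sin φ).
The central angle between the endpoints is δ = arccos(p₁·p₂) ≈ 2.700 rad (154.7°). The total great-circle distance is δ·R ≈ 2.700 × 6371 ≈ 17205 km, so the target fraction is f = 10000/17205 ≈ 0.581.
Interpolate at f ≈ 0.581 with slerp weights a = sin((1−f)δ)/sin δ ≈ 2.119, b = sin(fδ)/sin δ ≈ 2.342.
p = a·p₁ + b·p₂ ≈ (-0.824, 0.369, 0.430); φ = arcsin(p_z) ≈ 25.49°, λ = atan2(p_y, p_x) ≈ 155.86°.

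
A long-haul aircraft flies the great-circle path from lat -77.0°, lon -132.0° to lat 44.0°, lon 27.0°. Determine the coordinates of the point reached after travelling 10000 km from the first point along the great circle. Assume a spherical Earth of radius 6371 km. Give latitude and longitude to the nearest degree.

Convert each endpoint to a unit vector on the sphere (x = cos φ cos λ, y = cos φ sin λ, z = sin φ).
The central angle between the endpoints is δ = arccos(p₁·p₂) ≈ 2.546 rad (145.9°). The total great-circle distance is δ·R ≈ 2.546 × 6371 ≈ 16222 km, so the target fraction is f = 10000/16222 ≈ 0.616.
Interpolate at f ≈ 0.616 with slerp weights a = sin((1−f)δ)/sin δ ≈ 1.477, b = sin(fδ)/sin δ ≈ 1.783.
p = a·p₁ + b·p₂ ≈ (0.920, 0.335, -0.201); φ = arcsin(p_z) ≈ -11.59°, λ = atan2(p_y, p_x) ≈ 20.02°.

≈ lat -12°, lon 20°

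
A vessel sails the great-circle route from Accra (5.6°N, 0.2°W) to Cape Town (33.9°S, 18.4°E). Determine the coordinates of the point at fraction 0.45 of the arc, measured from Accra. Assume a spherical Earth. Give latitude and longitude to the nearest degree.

From cos δ = sin φ₁ sin φ₂ + cos φ₁ cos φ₂ cos Δλ, the central angle is δ ≈ 0.755 rad (43.2°).
Interpolate at f = 0.45 with slerp weights a = sin((1−f)δ)/sin δ ≈ 0.589, b = sin(fδ)/sin δ ≈ 0.486.
p = a·p₁ + b·p₂ ≈ (0.969, 0.125, -0.214); φ = arcsin(p_z) ≈ -12.34°, λ = atan2(p_y, p_x) ≈ 7.37°.

≈ 12°S, 7°E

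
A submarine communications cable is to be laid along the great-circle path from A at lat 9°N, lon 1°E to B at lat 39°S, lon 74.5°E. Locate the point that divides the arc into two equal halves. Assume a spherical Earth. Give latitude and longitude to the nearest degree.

≈ lat 18°S, lon 33°E

Convert each endpoint to a unit vector on the sphere (x = cos φ cos λ, y = cos φ sin λ, z = sin φ).
The central angle between the endpoints is δ = arccos(p₁·p₂) ≈ 1.451 rad (83.1°).
Interpolate at f = 1/2 with slerp weights a = sin((1−f)δ)/sin δ ≈ 0.668, b = sin(fδ)/sin δ ≈ 0.668.
p = a·p₁ + b·p₂ ≈ (0.799, 0.512, -0.316); φ = arcsin(p_z) ≈ -18.42°, λ = atan2(p_y, p_x) ≈ 32.66°.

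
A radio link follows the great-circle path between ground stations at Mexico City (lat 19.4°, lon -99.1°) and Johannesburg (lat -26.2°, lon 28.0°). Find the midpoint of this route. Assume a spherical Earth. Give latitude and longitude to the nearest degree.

The haversine formula gives a central angle δ ≈ 2.288 rad (131.1°) between the endpoints.
Interpolate at f = 1/2 with slerp weights a = sin((1−f)δ)/sin δ ≈ 1.208, b = sin(fδ)/sin δ ≈ 1.208.
p = a·p₁ + b·p₂ ≈ (0.777, -0.616, -0.132); φ = arcsin(p_z) ≈ -7.59°, λ = atan2(p_y, p_x) ≈ -38.42°.

≈ lat -8°, lon -38°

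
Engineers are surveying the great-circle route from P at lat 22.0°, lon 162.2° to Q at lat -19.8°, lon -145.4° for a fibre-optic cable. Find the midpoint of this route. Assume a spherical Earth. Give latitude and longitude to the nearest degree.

Convert each endpoint to a unit vector on the sphere (x = cos φ cos λ, y = cos φ sin λ, z = sin φ).
The central angle between the endpoints is δ = arccos(p₁·p₂) ≈ 1.153 rad (66.1°).
Interpolate at f = 1/2 with slerp weights a = sin((1−f)δ)/sin δ ≈ 0.596, b = sin(fδ)/sin δ ≈ 0.596.
p = a·p₁ + b·p₂ ≈ (-0.989, -0.150, 0.021); φ = arcsin(p_z) ≈ 1.23°, λ = atan2(p_y, p_x) ≈ -171.39°.

≈ lat 1°, lon -171°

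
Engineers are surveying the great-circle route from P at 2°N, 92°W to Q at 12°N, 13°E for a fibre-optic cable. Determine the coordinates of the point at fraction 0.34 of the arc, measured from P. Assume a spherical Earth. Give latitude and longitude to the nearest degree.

Write both endpoints as unit vectors p₁, p₂ with components (cos φ cos λ, cos φ sin λ, sin φ).
The central angle between the endpoints is δ = arccos(p₁·p₂) ≈ 1.819 rad (104.2°).
Interpolate at f = 0.34 with slerp weights a = sin((1−f)δ)/sin δ ≈ 0.962, b = sin(fδ)/sin δ ≈ 0.598.
p = a·p₁ + b·p₂ ≈ (0.537, -0.829, 0.158); φ = arcsin(p_z) ≈ 9.09°, λ = atan2(p_y, p_x) ≈ -57.09°.

≈ 9°N, 57°W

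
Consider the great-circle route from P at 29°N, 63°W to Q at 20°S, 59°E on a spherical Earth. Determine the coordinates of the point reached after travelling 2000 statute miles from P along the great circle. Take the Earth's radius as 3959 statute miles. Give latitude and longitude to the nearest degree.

The haversine formula gives a central angle δ ≈ 2.216 rad (127.0°) between the endpoints. The total great-circle distance is δ·R ≈ 2.216 × 3959 ≈ 8773 mi, so the target fraction is f = 2000/8773 ≈ 0.228.
Interpolate at f ≈ 0.228 with slerp weights a = sin((1−f)δ)/sin δ ≈ 1.239, b = sin(fδ)/sin δ ≈ 0.606.
p = a·p₁ + b·p₂ ≈ (0.785, -0.478, 0.394); φ = arcsin(p_z) ≈ 23.18°, λ = atan2(p_y, p_x) ≈ -31.33°.

≈ 23°N, 31°W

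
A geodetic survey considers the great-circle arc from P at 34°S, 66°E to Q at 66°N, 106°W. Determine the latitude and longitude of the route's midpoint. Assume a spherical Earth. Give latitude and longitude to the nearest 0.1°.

≈ 39.5°N, 58.4°E

From cos δ = sin φ₁ sin φ₂ + cos φ₁ cos φ₂ cos Δλ, the central angle is δ ≈ 2.577 rad (147.6°).
Interpolate at f = 1/2 with slerp weights a = sin((1−f)δ)/sin δ ≈ 1.795, b = sin(fδ)/sin δ ≈ 1.795.
p = a·p₁ + b·p₂ ≈ (0.404, 0.658, 0.636); φ = arcsin(p_z) ≈ 39.49°, λ = atan2(p_y, p_x) ≈ 58.44°.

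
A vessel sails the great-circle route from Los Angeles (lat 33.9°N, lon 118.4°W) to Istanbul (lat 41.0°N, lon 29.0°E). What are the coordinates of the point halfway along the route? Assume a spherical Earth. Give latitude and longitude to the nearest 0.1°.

≈ lat 69.6°N, lon 53.9°W

Convert each endpoint to a unit vector on the sphere (x = cos φ cos λ, y = cos φ sin λ, z = sin φ).
The central angle between the endpoints is δ = arccos(p₁·p₂) ≈ 1.733 rad (99.3°).
Interpolate at f = 1/2 with slerp weights a = sin((1−f)δ)/sin δ ≈ 0.772, b = sin(fδ)/sin δ ≈ 0.772.
p = a·p₁ + b·p₂ ≈ (0.205, -0.281, 0.937); φ = arcsin(p_z) ≈ 69.63°, λ = atan2(p_y, p_x) ≈ -53.93°.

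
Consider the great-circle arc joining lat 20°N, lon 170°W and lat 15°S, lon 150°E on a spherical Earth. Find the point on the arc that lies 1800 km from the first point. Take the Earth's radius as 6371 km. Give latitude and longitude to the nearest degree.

≈ lat 9°N, lon 177°E

Convert each endpoint to a unit vector on the sphere (x = cos φ cos λ, y = cos φ sin λ, z = sin φ).
The central angle between the endpoints is δ = arccos(p₁·p₂) ≈ 0.919 rad (52.6°). The total great-circle distance is δ·R ≈ 0.919 × 6371 ≈ 5853 km, so the target fraction is f = 1800/5853 ≈ 0.308.
Interpolate at f ≈ 0.308 with slerp weights a = sin((1−f)δ)/sin δ ≈ 0.748, b = sin(fδ)/sin δ ≈ 0.351.
p = a·p₁ + b·p₂ ≈ (-0.985, 0.047, 0.165); φ = arcsin(p_z) ≈ 9.49°, λ = atan2(p_y, p_x) ≈ 177.24°.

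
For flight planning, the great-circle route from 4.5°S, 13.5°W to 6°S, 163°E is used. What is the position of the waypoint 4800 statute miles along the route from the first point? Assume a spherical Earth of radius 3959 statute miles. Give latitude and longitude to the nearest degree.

≈ 66°S, 33°E

The haversine formula gives a central angle δ ≈ 2.948 rad (168.9°) between the endpoints. The total great-circle distance is δ·R ≈ 2.948 × 3959 ≈ 11673 mi, so the target fraction is f = 4800/11673 ≈ 0.411.
Interpolate at f ≈ 0.411 with slerp weights a = sin((1−f)δ)/sin δ ≈ 5.139, b = sin(fδ)/sin δ ≈ 4.879.
p = a·p₁ + b·p₂ ≈ (0.341, 0.223, -0.913); φ = arcsin(p_z) ≈ -65.95°, λ = atan2(p_y, p_x) ≈ 33.12°.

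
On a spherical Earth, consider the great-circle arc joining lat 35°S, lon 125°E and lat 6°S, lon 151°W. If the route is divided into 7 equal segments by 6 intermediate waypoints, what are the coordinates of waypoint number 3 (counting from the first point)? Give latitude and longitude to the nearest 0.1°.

≈ lat 28.8°S, lon 165.9°E

Write both endpoints as unit vectors p₁, p₂ with components (cos φ cos λ, cos φ sin λ, sin φ).
The central angle between the endpoints is δ = arccos(p₁·p₂) ≈ 1.425 rad (81.7°).
Interpolate at f = 3/7 with slerp weights a = sin((1−f)δ)/sin δ ≈ 0.735, b = sin(fδ)/sin δ ≈ 0.580.
p = a·p₁ + b·p₂ ≈ (-0.850, 0.214, -0.482); φ = arcsin(p_z) ≈ -28.83°, λ = atan2(p_y, p_x) ≈ 165.88°.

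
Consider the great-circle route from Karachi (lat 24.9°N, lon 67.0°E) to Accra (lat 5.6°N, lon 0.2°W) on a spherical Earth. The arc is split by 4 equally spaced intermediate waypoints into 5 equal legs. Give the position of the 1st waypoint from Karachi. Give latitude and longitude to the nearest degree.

Convert each endpoint to a unit vector on the sphere (x = cos φ cos λ, y = cos φ sin λ, z = sin φ).
The central angle between the endpoints is δ = arccos(p₁·p₂) ≈ 1.169 rad (67.0°).
Interpolate at f = 1/5 with slerp weights a = sin((1−f)δ)/sin δ ≈ 0.874, b = sin(fδ)/sin δ ≈ 0.252.
p = a·p₁ + b·p₂ ≈ (0.560, 0.729, 0.393); φ = arcsin(p_z) ≈ 23.12°, λ = atan2(p_y, p_x) ≈ 52.45°.

≈ lat 23°N, lon 52°E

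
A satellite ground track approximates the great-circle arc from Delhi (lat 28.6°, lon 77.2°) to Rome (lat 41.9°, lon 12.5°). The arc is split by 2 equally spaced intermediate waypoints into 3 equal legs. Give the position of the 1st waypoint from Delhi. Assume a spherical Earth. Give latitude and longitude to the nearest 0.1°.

Convert each endpoint to a unit vector on the sphere (x = cos φ cos λ, y = cos φ sin λ, z = sin φ).
The central angle between the endpoints is δ = arccos(p₁·p₂) ≈ 0.929 rad (53.2°).
Interpolate at f = 1/3 with slerp weights a = sin((1−f)δ)/sin δ ≈ 0.725, b = sin(fδ)/sin δ ≈ 0.380.
p = a·p₁ + b·p₂ ≈ (0.417, 0.682, 0.601); φ = arcsin(p_z) ≈ 36.94°, λ = atan2(p_y, p_x) ≈ 58.52°.

≈ lat 36.9°, lon 58.5°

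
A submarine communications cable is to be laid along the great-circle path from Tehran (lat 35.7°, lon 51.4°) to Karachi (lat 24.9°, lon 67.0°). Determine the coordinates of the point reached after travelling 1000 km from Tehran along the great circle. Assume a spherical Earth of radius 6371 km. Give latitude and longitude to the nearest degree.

From cos δ = sin φ₁ sin φ₂ + cos φ₁ cos φ₂ cos Δλ, the central angle is δ ≈ 0.301 rad (17.2°). The total great-circle distance is δ·R ≈ 0.301 × 6371 ≈ 1915 km, so the target fraction is f = 1000/1915 ≈ 0.522.
Interpolate at f ≈ 0.522 with slerp weights a = sin((1−f)δ)/sin δ ≈ 0.483, b = sin(fδ)/sin δ ≈ 0.528.
p = a·p₁ + b·p₂ ≈ (0.432, 0.748, 0.504); φ = arcsin(p_z) ≈ 30.29°, λ = atan2(p_y, p_x) ≈ 59.98°.

≈ lat 30°, lon 60°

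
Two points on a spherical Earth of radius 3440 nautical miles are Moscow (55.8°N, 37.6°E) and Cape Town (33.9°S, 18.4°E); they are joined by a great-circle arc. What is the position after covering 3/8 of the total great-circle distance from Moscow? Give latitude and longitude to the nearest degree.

Convert each endpoint to a unit vector on the sphere (x = cos φ cos λ, y = cos φ sin λ, z = sin φ).
The central angle between the endpoints is δ = arccos(p₁·p₂) ≈ 1.592 rad (91.2°).
Interpolate at f = 3/8 with slerp weights a = sin((1−f)δ)/sin δ ≈ 0.839, b = sin(fδ)/sin δ ≈ 0.562.
p = a·p₁ + b·p₂ ≈ (0.816, 0.435, 0.380); φ = arcsin(p_z) ≈ 22.35°, λ = atan2(p_y, p_x) ≈ 28.05°.

≈ (22°N, 28°E)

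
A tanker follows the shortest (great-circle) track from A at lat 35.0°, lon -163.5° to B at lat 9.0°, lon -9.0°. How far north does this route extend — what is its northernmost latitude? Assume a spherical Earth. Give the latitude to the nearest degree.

≈ 63°

The great circle lies in the plane with unit normal n̂ = (p₁ × p₂)/|p₁ × p₂|.
Here n̂_z ≈ +0.454; the vertex latitude is φ_max = arccos|n̂_z| ≈ 63.0°.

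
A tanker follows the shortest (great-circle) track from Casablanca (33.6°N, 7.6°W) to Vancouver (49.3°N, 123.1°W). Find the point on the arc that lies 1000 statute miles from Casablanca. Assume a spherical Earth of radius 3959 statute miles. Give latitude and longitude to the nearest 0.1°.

≈ 44.6°N, 19.7°W

From cos δ = sin φ₁ sin φ₂ + cos φ₁ cos φ₂ cos Δλ, the central angle is δ ≈ 1.384 rad (79.3°). The total great-circle distance is δ·R ≈ 1.384 × 3959 ≈ 5479 mi, so the target fraction is f = 1000/5479 ≈ 0.183.
Interpolate at f ≈ 0.183 with slerp weights a = sin((1−f)δ)/sin δ ≈ 0.921, b = sin(fδ)/sin δ ≈ 0.254.
p = a·p₁ + b·p₂ ≈ (0.670, -0.240, 0.703); φ = arcsin(p_z) ≈ 44.63°, λ = atan2(p_y, p_x) ≈ -19.74°.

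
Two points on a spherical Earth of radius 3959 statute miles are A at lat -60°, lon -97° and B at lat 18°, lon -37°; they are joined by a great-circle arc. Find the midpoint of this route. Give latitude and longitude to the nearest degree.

≈ lat -24°, lon -57°

Write both endpoints as unit vectors p₁, p₂ with components (cos φ cos λ, cos φ sin λ, sin φ).
The central angle between the endpoints is δ = arccos(p₁·p₂) ≈ 1.601 rad (91.7°).
Interpolate at f = 1/2 with slerp weights a = sin((1−f)δ)/sin δ ≈ 0.718, b = sin(fδ)/sin δ ≈ 0.718.
p = a·p₁ + b·p₂ ≈ (0.502, -0.767, -0.400); φ = arcsin(p_z) ≈ -23.57°, λ = atan2(p_y, p_x) ≈ -56.83°.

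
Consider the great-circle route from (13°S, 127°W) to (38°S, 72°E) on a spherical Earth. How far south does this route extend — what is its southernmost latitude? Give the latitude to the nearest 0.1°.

The great circle lies in the plane with unit normal n̂ = (p₁ × p₂)/|p₁ × p₂|.
Here n̂_z ≈ -0.309; the vertex latitude is φ_max = arccos|n̂_z| ≈ 72.0°.
Check via Clairaut: cos φ_max = |cos φ₁| · sin C = cos(13.0°)·sin(161.5°) ≈ 0.309, again giving ≈ 72.0°.

≈ 72.0°S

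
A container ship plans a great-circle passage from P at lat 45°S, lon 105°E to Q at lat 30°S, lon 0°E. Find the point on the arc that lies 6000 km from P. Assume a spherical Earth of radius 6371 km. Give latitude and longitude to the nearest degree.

≈ lat 46°S, lon 25°E

Write both endpoints as unit vectors p₁, p₂ with components (cos φ cos λ, cos φ sin λ, sin φ).
The central angle between the endpoints is δ = arccos(p₁·p₂) ≈ 1.374 rad (78.8°). The total great-circle distance is δ·R ≈ 1.374 × 6371 ≈ 8757 km, so the target fraction is f = 6000/8757 ≈ 0.685.
Interpolate at f ≈ 0.685 with slerp weights a = sin((1−f)δ)/sin δ ≈ 0.428, b = sin(fδ)/sin δ ≈ 0.824.
p = a·p₁ + b·p₂ ≈ (0.636, 0.292, -0.715); φ = arcsin(p_z) ≈ -45.61°, λ = atan2(p_y, p_x) ≈ 24.67°.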